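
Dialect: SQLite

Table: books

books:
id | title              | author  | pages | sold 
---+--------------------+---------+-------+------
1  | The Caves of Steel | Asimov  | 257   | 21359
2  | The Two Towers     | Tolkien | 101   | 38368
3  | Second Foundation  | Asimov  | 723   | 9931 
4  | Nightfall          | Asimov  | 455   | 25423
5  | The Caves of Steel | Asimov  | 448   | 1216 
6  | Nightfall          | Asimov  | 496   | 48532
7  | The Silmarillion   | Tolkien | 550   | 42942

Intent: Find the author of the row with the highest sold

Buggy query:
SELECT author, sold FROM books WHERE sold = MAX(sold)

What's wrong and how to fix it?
Bug: WHERE is evaluated per row; an aggregate over the whole table isn't defined there

Fix: Use a subquery: WHERE sold = (SELECT MAX(sold) FROM books)

Corrected query:
SELECT author, sold FROM books WHERE sold = (SELECT MAX(sold) FROM books)

Result:
author | sold 
-------+------
Asimov | 48532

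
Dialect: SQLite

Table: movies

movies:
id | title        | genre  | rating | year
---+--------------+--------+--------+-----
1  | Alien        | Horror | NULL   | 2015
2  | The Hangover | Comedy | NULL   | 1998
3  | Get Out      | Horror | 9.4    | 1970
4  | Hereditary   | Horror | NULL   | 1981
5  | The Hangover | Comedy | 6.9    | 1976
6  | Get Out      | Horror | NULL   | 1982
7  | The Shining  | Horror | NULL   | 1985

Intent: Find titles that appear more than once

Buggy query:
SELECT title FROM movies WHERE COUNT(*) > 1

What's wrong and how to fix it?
Bug: WHERE can't reference COUNT(*); aggregates are computed after WHERE

Fix: GROUP BY title, then filter groups with HAVING COUNT(*) > 1

Corrected query:
SELECT title FROM movies GROUP BY title HAVING COUNT(*) > 1

Result:
title       
------------
Get Out     
The Hangover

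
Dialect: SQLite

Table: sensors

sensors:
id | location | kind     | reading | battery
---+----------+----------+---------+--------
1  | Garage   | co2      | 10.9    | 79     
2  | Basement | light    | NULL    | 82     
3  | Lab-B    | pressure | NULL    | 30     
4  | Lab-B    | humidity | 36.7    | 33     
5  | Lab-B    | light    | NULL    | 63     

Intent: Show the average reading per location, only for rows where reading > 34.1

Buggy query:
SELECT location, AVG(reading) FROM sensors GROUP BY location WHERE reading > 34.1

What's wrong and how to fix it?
Bug: WHERE cannot follow GROUP BY

Fix: Place WHERE between FROM and GROUP BY

Corrected query:
SELECT location, AVG(reading) FROM sensors WHERE reading > 34.1 GROUP BY location

Result:
location | AVG(reading)
---------+-------------
Lab-B    | 36.7        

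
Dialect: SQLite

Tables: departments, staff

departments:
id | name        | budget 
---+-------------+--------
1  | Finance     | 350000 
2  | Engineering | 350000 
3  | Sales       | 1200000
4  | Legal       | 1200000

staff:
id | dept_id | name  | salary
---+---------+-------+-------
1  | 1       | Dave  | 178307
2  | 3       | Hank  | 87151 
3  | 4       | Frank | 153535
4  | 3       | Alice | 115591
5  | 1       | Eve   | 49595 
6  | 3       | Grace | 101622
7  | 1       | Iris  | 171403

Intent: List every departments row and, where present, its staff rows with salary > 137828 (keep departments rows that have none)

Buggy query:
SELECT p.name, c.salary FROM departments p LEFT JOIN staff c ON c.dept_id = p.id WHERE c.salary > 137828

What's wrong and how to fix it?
Bug: Filtering c.salary in WHERE discards the NULL rows produced by LEFT JOIN, turning it into an inner join

Fix: Move the right-table condition into the ON clause so unmatched parents are kept

Corrected query:
SELECT p.name, c.salary FROM departments p LEFT JOIN staff c ON c.dept_id = p.id AND c.salary > 137828

Result:
name        | salary
------------+-------
Finance     | 171403
Finance     | 178307
Engineering | NULL  
Sales       | NULL  
Legal       | 153535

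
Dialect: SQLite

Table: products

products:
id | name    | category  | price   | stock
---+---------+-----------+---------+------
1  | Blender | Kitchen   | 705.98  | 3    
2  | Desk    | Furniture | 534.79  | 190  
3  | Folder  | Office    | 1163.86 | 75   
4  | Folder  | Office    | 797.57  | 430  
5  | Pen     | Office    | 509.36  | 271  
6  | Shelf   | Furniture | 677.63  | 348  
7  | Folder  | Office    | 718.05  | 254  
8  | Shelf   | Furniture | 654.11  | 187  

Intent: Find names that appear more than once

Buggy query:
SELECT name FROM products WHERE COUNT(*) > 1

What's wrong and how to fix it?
Bug: WHERE can't reference COUNT(*); aggregates are computed after WHERE

Fix: GROUP BY name, then filter groups with HAVING COUNT(*) > 1

Corrected query:
SELECT name FROM products GROUP BY name HAVING COUNT(*) > 1

Result:
name  
------
Folder
Shelf 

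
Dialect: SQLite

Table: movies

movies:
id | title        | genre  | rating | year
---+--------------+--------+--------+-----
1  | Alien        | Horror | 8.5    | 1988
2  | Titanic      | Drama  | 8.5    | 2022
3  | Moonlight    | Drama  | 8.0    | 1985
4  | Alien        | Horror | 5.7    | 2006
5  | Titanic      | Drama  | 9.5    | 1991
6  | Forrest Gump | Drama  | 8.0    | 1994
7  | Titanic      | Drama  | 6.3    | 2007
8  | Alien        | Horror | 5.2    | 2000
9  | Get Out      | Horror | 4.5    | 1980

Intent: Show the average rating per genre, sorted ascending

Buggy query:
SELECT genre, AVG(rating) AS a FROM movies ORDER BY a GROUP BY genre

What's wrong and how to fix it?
Bug: ORDER BY appears before GROUP BY; SQL clause order requires GROUP BY first

Fix: Reorder: SELECT … FROM … GROUP BY … ORDER BY …

Corrected query:
SELECT genre, AVG(rating) AS a FROM movies GROUP BY genre ORDER BY a

Result:
genre  | a    
-------+------
Horror | 5.975
Drama  | 8.06 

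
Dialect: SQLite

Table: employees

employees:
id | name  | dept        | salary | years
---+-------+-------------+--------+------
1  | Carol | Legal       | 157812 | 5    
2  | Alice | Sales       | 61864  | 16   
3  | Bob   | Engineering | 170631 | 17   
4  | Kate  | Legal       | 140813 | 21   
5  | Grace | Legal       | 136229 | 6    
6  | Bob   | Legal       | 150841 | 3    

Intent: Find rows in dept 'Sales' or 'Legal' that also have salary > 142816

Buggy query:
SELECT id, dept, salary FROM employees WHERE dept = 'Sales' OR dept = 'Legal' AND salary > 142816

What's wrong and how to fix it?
Bug: AND binds tighter than OR, so this parses as dept = 'Sales' OR (dept = 'Legal' AND salary > 142816)

Fix: Group the OR with parentheses (or use IN), then AND the threshold

Corrected query:
SELECT id, dept, salary FROM employees WHERE (dept = 'Sales' OR dept = 'Legal') AND salary > 142816

Result:
id | dept  | salary
---+-------+-------
1  | Legal | 157812
6  | Legal | 150841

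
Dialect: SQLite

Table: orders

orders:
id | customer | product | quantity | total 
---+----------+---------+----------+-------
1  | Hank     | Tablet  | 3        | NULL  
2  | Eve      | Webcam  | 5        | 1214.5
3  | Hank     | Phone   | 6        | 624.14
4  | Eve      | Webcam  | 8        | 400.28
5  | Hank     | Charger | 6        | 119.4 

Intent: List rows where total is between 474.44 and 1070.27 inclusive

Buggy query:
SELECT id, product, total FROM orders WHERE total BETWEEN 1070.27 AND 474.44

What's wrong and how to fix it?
Bug: BETWEEN expects the lower bound first; with 1070.27 AND 474.44 the range is empty

Fix: Write BETWEEN 474.44 AND 1070.27

Corrected query:
SELECT id, product, total FROM orders WHERE total BETWEEN 474.44 AND 1070.27

Result:
id | product | total 
---+---------+-------
3  | Phone   | 624.14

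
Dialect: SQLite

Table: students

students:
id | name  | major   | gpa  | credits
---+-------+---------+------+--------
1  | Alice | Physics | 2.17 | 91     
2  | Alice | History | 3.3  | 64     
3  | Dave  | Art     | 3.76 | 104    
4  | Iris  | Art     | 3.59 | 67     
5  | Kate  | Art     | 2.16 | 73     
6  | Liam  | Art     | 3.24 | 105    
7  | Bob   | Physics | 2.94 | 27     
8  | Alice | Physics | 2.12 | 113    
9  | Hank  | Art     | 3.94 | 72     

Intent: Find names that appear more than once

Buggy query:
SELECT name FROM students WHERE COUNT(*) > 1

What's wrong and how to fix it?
Bug: COUNT(*) is an aggregate and cannot be used in WHERE

Fix: GROUP BY name, then filter groups with HAVING COUNT(*) > 1

Corrected query:
SELECT name FROM students GROUP BY name HAVING COUNT(*) > 1

Result:
name 
-----
Alice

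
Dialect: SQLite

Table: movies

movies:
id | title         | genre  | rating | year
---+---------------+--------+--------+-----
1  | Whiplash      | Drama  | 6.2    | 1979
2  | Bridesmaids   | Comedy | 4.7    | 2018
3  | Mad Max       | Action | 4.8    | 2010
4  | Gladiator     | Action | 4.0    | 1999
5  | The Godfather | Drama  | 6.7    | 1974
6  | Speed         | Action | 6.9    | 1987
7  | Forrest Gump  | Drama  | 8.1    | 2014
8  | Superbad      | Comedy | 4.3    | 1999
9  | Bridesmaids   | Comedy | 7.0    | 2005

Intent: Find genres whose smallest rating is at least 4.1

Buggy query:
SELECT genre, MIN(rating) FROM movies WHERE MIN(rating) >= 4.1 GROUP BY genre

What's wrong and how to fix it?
Bug: MIN() in WHERE is a misuse of aggregate

Fix: Replace WHERE with HAVING after the GROUP BY

Corrected query:
SELECT genre, MIN(rating) FROM movies GROUP BY genre HAVING MIN(rating) >= 4.1

Result:
genre  | MIN(rating)
-------+------------
Comedy | 4.3        
Drama  | 6.2        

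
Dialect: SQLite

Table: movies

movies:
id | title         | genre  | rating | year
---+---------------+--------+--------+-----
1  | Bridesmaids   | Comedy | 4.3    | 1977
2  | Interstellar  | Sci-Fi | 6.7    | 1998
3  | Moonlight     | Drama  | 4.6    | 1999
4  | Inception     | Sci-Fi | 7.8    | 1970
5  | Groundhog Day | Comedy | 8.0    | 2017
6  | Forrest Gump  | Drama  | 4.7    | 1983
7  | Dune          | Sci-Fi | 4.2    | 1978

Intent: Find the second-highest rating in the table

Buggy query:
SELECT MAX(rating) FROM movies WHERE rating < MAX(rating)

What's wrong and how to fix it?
Bug: MAX(rating) on the right of the comparison is an aggregate-in-WHERE error

Fix: Compute the overall MAX in a subquery, then take MAX of rows below it

Corrected query:
SELECT MAX(rating) FROM movies WHERE rating < (SELECT MAX(rating) FROM movies)

Result:
MAX(rating)
-----------
7.8        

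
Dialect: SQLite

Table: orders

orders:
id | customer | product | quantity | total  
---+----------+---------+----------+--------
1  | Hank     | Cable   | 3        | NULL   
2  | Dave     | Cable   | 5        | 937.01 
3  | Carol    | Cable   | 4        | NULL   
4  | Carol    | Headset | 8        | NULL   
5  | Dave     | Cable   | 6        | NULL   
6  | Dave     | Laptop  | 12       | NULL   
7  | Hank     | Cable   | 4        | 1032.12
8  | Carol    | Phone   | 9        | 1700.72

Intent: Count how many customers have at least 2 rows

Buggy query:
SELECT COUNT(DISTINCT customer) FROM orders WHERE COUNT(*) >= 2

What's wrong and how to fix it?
Bug: COUNT(*) cannot appear in WHERE; the per-group count doesn't exist yet

Fix: Group first with HAVING COUNT(*) >= 2, then COUNT the resulting groups

Corrected query:
SELECT COUNT(*) FROM (SELECT customer FROM orders GROUP BY customer HAVING COUNT(*) >= 2)

Result:
COUNT(*)
--------
3       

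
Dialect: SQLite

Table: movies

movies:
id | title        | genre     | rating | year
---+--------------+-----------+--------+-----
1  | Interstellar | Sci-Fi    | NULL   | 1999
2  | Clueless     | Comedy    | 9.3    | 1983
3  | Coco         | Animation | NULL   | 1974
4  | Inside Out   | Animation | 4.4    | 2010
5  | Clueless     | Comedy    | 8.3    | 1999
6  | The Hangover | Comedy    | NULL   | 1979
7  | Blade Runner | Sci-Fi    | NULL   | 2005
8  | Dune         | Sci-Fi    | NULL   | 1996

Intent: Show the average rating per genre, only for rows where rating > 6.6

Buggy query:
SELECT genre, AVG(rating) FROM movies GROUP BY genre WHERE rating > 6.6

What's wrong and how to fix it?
Bug: Row-level WHERE must come before GROUP BY in the clause order

Fix: Move the WHERE clause before GROUP BY

Corrected query:
SELECT genre, AVG(rating) FROM movies WHERE rating > 6.6 GROUP BY genre

Result:
genre  | AVG(rating)
-------+------------
Comedy | 8.8        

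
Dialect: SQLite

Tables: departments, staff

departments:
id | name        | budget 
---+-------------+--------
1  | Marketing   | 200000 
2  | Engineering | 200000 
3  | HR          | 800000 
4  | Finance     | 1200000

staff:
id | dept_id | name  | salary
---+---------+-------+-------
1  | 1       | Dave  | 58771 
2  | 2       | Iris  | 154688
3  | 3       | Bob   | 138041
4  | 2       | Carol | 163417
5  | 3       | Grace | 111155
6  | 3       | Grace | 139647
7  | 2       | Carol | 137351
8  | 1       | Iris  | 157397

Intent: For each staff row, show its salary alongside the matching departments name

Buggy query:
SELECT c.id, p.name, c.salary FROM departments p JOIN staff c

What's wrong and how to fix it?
Bug: JOIN with no ON clause produces a cartesian product; every staff row pairs with every departments row

Fix: Add ON c.dept_id = p.id to the JOIN

Corrected query:
SELECT c.id, p.name, c.salary FROM departments p JOIN staff c ON c.dept_id = p.id

Result:
id | name        | salary
---+-------------+-------
1  | Marketing   | 58771 
2  | Engineering | 154688
3  | HR          | 138041
4  | Engineering | 163417
5  | HR          | 111155
6  | HR          | 139647
7  | Engineering | 137351
8  | Marketing   | 157397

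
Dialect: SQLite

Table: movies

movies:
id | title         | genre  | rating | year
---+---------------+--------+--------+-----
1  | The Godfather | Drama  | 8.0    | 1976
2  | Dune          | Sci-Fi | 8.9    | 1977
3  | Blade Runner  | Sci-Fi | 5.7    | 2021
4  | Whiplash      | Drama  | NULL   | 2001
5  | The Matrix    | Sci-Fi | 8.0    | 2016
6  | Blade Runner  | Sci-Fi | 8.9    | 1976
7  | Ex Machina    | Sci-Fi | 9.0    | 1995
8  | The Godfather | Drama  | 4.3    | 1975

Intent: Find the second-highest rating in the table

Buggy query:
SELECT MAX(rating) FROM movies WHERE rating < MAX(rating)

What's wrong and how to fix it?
Bug: MAX(rating) on the right of the comparison is an aggregate-in-WHERE error

Fix: Compute the overall MAX in a subquery, then take MAX of rows below it

Corrected query:
SELECT MAX(rating) FROM movies WHERE rating < (SELECT MAX(rating) FROM movies)

Result:
MAX(rating)
-----------
8.9        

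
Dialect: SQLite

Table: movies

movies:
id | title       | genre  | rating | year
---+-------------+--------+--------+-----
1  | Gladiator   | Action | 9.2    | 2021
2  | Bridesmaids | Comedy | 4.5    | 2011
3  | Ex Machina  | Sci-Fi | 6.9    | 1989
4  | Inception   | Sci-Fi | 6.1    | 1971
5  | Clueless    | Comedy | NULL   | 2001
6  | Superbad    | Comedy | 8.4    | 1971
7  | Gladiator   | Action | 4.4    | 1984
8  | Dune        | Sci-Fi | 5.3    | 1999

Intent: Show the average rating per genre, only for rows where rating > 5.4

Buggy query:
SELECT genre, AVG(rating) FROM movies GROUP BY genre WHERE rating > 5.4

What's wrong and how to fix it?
Bug: Row-level WHERE must come before GROUP BY in the clause order

Fix: Move the WHERE clause before GROUP BY

Corrected query:
SELECT genre, AVG(rating) FROM movies WHERE rating > 5.4 GROUP BY genre

Result:
genre  | AVG(rating)
-------+------------
Action | 9.2        
Comedy | 8.4        
Sci-Fi | 6.5        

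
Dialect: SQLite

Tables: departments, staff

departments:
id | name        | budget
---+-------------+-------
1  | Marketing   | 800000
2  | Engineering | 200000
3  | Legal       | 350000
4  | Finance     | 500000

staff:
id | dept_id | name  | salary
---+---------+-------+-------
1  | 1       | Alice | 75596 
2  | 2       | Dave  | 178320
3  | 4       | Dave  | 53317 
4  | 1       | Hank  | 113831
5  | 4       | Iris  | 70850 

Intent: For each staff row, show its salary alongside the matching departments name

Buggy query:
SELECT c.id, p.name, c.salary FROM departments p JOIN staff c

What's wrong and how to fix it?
Bug: Missing join condition: each staff row is matched to all departments rows instead of just its own

Fix: Add ON c.dept_id = p.id to the JOIN

Corrected query:
SELECT c.id, p.name, c.salary FROM departments p JOIN staff c ON c.dept_id = p.id

Result:
id | name        | salary
---+-------------+-------
1  | Marketing   | 75596 
2  | Engineering | 178320
3  | Finance     | 53317 
4  | Marketing   | 113831
5  | Finance     | 70850 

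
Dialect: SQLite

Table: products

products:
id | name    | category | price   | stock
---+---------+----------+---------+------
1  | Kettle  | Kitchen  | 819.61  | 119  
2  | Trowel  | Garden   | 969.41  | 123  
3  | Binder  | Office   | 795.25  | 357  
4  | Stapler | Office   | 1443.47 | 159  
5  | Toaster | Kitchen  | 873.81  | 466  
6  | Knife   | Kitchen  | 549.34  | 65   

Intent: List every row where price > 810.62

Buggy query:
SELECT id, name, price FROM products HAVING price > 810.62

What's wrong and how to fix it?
Bug: HAVING filters the output of aggregation, but this query has no GROUP BY and no aggregate functions, so SQLite rejects it (HAVING clause on a non-aggregate query); the condition here is per row

Fix: Use WHERE for row-level filtering

Corrected query:
SELECT id, name, price FROM products WHERE price > 810.62

Result:
id | name    | price  
---+---------+--------
1  | Kettle  | 819.61 
2  | Trowel  | 969.41 
4  | Stapler | 1443.47
5  | Toaster | 873.81 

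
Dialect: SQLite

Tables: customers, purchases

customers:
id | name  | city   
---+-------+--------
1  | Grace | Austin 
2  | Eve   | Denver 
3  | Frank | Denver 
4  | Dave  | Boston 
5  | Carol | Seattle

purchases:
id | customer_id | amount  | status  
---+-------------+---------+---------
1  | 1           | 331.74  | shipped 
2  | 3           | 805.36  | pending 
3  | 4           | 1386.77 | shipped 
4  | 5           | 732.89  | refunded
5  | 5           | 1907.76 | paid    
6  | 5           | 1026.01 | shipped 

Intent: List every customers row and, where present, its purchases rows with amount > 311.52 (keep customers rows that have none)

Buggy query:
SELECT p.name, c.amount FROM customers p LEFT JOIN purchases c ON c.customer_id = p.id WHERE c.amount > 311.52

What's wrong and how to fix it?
Bug: Filtering c.amount in WHERE discards the NULL rows produced by LEFT JOIN, turning it into an inner join

Fix: Move the right-table condition into the ON clause so unmatched parents are kept

Corrected query:
SELECT p.name, c.amount FROM customers p LEFT JOIN purchases c ON c.customer_id = p.id AND c.amount > 311.52

Result:
name  | amount 
------+--------
Grace | 331.74 
Eve   | NULL   
Frank | 805.36 
Dave  | 1386.77
Carol | 732.89 
Carol | 1026.01
Carol | 1907.76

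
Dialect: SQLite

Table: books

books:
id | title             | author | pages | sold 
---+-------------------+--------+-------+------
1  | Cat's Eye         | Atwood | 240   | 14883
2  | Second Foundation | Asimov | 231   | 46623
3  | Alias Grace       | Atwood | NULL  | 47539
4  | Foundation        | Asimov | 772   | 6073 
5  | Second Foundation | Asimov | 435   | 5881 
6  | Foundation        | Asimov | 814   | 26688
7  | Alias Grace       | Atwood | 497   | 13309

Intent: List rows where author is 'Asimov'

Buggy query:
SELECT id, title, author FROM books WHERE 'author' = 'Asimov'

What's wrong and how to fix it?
Bug: Single quotes denote string literals in SQL; the column name is being compared as a constant string

Fix: Reference the column as author without single quotes

Corrected query:
SELECT id, title, author FROM books WHERE author = 'Asimov'

Result:
id | title             | author
---+-------------------+-------
2  | Second Foundation | Asimov
4  | Foundation        | Asimov
5  | Second Foundation | Asimov
6  | Foundation        | Asimov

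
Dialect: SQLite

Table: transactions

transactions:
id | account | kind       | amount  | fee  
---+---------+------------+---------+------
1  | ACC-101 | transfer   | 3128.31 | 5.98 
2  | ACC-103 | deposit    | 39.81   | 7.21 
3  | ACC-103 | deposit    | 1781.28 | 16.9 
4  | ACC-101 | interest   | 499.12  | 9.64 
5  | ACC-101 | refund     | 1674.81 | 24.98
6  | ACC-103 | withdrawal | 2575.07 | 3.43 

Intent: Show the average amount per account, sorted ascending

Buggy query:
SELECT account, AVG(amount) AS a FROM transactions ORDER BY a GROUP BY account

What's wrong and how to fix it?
Bug: GROUP BY must precede ORDER BY

Fix: Move ORDER BY to the end, after GROUP BY

Corrected query:
SELECT account, AVG(amount) AS a FROM transactions GROUP BY account ORDER BY a

Result:
account | a          
--------+------------
ACC-103 | 1465.386667
ACC-101 | 1767.413333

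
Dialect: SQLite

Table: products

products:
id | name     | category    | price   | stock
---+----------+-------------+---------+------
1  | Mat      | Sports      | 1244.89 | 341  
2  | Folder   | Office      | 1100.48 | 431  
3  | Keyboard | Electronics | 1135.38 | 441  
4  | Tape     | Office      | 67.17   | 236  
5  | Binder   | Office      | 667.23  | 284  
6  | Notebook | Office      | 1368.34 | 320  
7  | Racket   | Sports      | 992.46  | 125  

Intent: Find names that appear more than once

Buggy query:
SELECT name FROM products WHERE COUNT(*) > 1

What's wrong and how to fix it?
Bug: COUNT(*) is an aggregate and cannot be used in WHERE

Fix: Group first, then use HAVING for the count condition

Corrected query:
SELECT name FROM products GROUP BY name HAVING COUNT(*) > 1

Result:
(no rows)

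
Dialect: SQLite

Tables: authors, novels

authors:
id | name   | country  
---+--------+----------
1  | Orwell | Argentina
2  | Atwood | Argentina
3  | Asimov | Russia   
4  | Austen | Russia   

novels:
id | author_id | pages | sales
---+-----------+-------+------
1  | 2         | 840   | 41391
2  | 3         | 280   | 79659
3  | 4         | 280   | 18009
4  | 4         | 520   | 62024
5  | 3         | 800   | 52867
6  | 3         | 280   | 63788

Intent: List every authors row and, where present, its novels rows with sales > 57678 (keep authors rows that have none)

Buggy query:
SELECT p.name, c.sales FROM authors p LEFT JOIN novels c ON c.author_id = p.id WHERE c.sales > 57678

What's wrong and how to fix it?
Bug: A WHERE condition on the right-hand table after LEFT JOIN drops unmatched parents

Fix: Move the right-table condition into the ON clause so unmatched parents are kept

Corrected query:
SELECT p.name, c.sales FROM authors p LEFT JOIN novels c ON c.author_id = p.id AND c.sales > 57678

Result:
name   | sales
-------+------
Orwell | NULL 
Atwood | NULL 
Asimov | 63788
Asimov | 79659
Austen | 62024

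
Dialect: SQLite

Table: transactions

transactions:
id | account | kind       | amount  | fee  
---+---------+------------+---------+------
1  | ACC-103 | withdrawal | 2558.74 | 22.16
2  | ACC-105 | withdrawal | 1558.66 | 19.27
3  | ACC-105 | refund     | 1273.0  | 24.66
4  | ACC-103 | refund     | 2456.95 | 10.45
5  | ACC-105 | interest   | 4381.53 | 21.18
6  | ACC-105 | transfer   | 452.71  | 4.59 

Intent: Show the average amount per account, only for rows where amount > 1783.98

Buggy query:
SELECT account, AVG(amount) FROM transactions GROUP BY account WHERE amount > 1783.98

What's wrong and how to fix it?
Bug: WHERE cannot follow GROUP BY

Fix: Move the WHERE clause before GROUP BY

Corrected query:
SELECT account, AVG(amount) FROM transactions WHERE amount > 1783.98 GROUP BY account

Result:
account | AVG(amount)
--------+------------
ACC-103 | 2507.845   
ACC-105 | 4381.53    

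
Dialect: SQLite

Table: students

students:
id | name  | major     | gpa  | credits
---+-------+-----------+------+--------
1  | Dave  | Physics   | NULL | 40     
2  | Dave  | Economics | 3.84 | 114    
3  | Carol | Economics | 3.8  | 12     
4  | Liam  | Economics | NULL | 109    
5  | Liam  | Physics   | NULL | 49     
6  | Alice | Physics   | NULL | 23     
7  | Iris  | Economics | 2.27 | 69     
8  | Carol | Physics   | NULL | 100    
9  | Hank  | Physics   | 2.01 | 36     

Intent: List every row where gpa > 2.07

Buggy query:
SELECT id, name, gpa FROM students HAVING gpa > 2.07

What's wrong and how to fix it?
Bug: This is a non-aggregate query (no GROUP BY, no aggregates), so in SQLite the HAVING clause is invalid here; a row-level condition belongs in WHERE

Fix: Replace HAVING with WHERE since the condition applies to individual rows

Corrected query:
SELECT id, name, gpa FROM students WHERE gpa > 2.07

Result:
id | name  | gpa 
---+-------+-----
2  | Dave  | 3.84
3  | Carol | 3.8 
7  | Iris  | 2.27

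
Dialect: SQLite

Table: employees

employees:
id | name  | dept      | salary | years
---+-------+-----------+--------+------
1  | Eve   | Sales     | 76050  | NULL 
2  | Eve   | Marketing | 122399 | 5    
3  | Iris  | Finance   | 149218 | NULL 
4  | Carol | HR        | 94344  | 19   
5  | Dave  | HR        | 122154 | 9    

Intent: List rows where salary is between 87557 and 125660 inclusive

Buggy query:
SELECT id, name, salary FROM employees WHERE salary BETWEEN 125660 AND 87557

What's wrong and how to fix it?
Bug: The bounds are reversed; BETWEEN a AND b requires a <= b to match anything

Fix: Swap the bounds so the smaller value comes first

Corrected query:
SELECT id, name, salary FROM employees WHERE salary BETWEEN 87557 AND 125660

Result:
id | name  | salary
---+-------+-------
2  | Eve   | 122399
4  | Carol | 94344 
5  | Dave  | 122154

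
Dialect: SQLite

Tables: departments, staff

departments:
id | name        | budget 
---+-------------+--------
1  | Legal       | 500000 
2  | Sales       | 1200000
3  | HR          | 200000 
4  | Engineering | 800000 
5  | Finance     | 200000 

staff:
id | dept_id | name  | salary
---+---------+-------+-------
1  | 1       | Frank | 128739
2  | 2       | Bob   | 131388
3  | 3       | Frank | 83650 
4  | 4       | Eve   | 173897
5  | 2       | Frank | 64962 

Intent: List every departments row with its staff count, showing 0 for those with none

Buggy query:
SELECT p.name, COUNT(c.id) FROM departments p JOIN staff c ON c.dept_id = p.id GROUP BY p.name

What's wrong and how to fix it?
Bug: An inner join excludes parents with zero children

Fix: Use LEFT JOIN so parents without children still appear (COUNT(c.id) gives 0)

Corrected query:
SELECT p.name, COUNT(c.id) FROM departments p LEFT JOIN staff c ON c.dept_id = p.id GROUP BY p.name

Result:
name        | COUNT(c.id)
------------+------------
Engineering | 1          
Finance     | 0          
HR          | 1          
Legal       | 1          
Sales       | 2          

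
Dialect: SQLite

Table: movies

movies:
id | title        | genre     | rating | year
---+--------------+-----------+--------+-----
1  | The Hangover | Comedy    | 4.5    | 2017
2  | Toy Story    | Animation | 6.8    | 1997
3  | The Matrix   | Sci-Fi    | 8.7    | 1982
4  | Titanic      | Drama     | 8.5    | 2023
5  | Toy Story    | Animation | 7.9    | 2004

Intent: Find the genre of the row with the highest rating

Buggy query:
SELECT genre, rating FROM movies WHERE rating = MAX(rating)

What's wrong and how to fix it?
Bug: MAX(rating) is an aggregate and cannot be used directly in WHERE

Fix: Use a subquery: WHERE rating = (SELECT MAX(rating) FROM movies)

Corrected query:
SELECT genre, rating FROM movies WHERE rating = (SELECT MAX(rating) FROM movies)

Result:
genre  | rating
-------+-------
Sci-Fi | 8.7   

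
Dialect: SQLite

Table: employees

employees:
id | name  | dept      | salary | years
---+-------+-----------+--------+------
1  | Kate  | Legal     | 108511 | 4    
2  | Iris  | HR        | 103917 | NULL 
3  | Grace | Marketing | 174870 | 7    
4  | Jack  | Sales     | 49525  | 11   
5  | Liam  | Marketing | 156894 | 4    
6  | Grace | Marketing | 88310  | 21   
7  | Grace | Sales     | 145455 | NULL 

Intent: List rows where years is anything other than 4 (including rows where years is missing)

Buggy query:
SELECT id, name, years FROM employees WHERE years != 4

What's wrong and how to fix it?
Bug: 'years != 4' is unknown when years is NULL, so NULL rows are silently excluded

Fix: Add an explicit OR years IS NULL to include the missing-value rows

Corrected query:
SELECT id, name, years FROM employees WHERE years != 4 OR years IS NULL

Result:
id | name  | years
---+-------+------
2  | Iris  | NULL 
3  | Grace | 7    
4  | Jack  | 11   
6  | Grace | 21   
7  | Grace | NULL 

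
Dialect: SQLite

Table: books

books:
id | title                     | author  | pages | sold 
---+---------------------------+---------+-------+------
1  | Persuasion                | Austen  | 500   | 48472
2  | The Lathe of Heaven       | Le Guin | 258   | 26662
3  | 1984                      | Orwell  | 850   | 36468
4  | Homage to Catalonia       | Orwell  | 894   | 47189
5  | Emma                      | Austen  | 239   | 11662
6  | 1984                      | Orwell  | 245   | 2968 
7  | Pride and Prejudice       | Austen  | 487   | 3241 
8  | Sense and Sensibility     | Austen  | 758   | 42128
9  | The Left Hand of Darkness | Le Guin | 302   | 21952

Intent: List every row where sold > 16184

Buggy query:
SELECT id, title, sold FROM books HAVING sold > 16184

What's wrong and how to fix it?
Bug: HAVING filters the output of aggregation, but this query has no GROUP BY and no aggregate functions, so SQLite rejects it (HAVING clause on a non-aggregate query); the condition here is per row

Fix: Replace HAVING with WHERE since the condition applies to individual rows

Corrected query:
SELECT id, title, sold FROM books WHERE sold > 16184

Result:
id | title                     | sold 
---+---------------------------+------
1  | Persuasion                | 48472
2  | The Lathe of Heaven       | 26662
3  | 1984                      | 36468
4  | Homage to Catalonia       | 47189
8  | Sense and Sensibility     | 42128
9  | The Left Hand of Darkness | 21952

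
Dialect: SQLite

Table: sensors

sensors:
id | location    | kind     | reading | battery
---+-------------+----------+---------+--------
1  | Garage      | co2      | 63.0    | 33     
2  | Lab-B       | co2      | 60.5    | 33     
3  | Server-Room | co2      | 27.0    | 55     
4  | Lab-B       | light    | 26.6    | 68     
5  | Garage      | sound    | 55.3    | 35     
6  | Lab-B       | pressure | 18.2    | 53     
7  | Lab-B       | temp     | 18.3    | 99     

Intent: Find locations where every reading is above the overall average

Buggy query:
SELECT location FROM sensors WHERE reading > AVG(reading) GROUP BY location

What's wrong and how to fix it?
Bug: WHERE evaluates per row before aggregation, so AVG() is unavailable

Fix: Compute the overall average in a scalar subquery and compare each group's MIN against it in HAVING

Corrected query:
SELECT location FROM sensors GROUP BY location HAVING MIN(reading) > (SELECT AVG(reading) FROM sensors)

Result:
location
--------
Garage  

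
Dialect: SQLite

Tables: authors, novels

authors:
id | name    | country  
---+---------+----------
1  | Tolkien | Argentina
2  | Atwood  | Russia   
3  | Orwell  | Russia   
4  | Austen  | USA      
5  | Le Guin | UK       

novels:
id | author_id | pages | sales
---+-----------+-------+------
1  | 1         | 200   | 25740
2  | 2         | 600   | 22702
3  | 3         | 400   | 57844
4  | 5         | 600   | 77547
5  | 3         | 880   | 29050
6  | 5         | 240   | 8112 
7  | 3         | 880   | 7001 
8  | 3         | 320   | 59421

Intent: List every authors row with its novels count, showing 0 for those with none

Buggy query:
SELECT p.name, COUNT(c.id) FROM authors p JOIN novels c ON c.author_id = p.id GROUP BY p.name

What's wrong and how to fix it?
Bug: An inner join excludes parents with zero children

Fix: Use LEFT JOIN so parents without children still appear (COUNT(c.id) gives 0)

Corrected query:
SELECT p.name, COUNT(c.id) FROM authors p LEFT JOIN novels c ON c.author_id = p.id GROUP BY p.name

Result:
name    | COUNT(c.id)
--------+------------
Atwood  | 1          
Austen  | 0          
Le Guin | 2          
Orwell  | 4          
Tolkien | 1          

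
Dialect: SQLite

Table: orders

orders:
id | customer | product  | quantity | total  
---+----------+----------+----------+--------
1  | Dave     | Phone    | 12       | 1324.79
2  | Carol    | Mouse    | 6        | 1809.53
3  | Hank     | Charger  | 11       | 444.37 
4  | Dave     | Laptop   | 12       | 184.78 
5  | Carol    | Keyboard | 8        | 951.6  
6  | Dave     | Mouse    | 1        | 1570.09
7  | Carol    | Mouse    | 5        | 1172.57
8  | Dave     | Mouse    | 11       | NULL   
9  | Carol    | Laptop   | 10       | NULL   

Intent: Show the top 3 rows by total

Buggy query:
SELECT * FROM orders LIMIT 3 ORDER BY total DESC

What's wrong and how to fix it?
Bug: LIMIT must come after ORDER BY

Fix: Sort with ORDER BY, then apply LIMIT

Corrected query:
SELECT * FROM orders ORDER BY total DESC LIMIT 3

Result:
id | customer | product | quantity | total  
---+----------+---------+----------+--------
2  | Carol    | Mouse   | 6        | 1809.53
6  | Dave     | Mouse   | 1        | 1570.09
1  | Dave     | Phone   | 12       | 1324.79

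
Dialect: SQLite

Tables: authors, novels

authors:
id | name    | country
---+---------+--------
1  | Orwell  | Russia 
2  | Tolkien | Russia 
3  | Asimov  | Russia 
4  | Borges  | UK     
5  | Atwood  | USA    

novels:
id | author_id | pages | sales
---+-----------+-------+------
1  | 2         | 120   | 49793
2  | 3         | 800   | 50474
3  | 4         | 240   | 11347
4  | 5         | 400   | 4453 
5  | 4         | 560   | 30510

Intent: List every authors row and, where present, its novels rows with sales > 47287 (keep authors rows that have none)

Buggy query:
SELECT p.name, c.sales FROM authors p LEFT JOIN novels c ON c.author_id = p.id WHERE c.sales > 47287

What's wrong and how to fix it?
Bug: A WHERE condition on the right-hand table after LEFT JOIN drops unmatched parents

Fix: Move the right-table condition into the ON clause so unmatched parents are kept

Corrected query:
SELECT p.name, c.sales FROM authors p LEFT JOIN novels c ON c.author_id = p.id AND c.sales > 47287

Result:
name    | sales
--------+------
Orwell  | NULL 
Tolkien | 49793
Asimov  | 50474
Borges  | NULL 
Atwood  | NULL 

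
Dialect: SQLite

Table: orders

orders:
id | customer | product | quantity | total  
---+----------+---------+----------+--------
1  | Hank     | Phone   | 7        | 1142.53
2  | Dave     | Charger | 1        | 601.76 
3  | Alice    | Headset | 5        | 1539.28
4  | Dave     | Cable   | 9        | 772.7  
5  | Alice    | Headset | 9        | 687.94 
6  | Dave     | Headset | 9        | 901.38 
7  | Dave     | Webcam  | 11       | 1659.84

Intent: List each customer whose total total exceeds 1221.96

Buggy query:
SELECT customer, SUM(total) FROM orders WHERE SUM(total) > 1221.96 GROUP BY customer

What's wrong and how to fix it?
Bug: WHERE runs before GROUP BY, so aggregates aren't available there

Fix: Move the aggregate condition to a HAVING clause

Corrected query:
SELECT customer, SUM(total) FROM orders GROUP BY customer HAVING SUM(total) > 1221.96

Result:
customer | SUM(total)
---------+-----------
Alice    | 2227.22   
Dave     | 3935.68   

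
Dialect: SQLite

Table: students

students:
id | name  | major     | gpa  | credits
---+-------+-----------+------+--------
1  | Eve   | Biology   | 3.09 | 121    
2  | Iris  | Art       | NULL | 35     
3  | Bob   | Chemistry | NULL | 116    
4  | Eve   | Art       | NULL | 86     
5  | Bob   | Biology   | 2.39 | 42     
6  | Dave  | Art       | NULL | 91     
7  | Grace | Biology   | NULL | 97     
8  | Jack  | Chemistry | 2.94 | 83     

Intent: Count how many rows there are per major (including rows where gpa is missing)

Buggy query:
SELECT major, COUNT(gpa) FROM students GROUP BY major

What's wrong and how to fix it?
Bug: COUNT(gpa) skips NULLs, so groups with missing gpa are undercounted

Fix: Use COUNT(*) to count all rows regardless of NULL

Corrected query:
SELECT major, COUNT(*) FROM students GROUP BY major

Result:
major     | COUNT(*)
----------+---------
Art       | 3       
Biology   | 3       
Chemistry | 2       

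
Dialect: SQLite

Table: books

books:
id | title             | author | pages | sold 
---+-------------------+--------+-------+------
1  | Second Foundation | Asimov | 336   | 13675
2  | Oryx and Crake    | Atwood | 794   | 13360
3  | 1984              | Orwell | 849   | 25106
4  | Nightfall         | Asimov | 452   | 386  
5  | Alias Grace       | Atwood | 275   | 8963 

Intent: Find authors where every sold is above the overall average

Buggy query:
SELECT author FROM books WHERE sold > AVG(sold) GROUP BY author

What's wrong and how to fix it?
Bug: WHERE evaluates per row before aggregation, so AVG() is unavailable

Fix: Use a subquery for AVG and a HAVING MIN(...) filter so the condition holds for every row in the group

Corrected query:
SELECT author FROM books GROUP BY author HAVING MIN(sold) > (SELECT AVG(sold) FROM books)

Result:
author
------
Orwell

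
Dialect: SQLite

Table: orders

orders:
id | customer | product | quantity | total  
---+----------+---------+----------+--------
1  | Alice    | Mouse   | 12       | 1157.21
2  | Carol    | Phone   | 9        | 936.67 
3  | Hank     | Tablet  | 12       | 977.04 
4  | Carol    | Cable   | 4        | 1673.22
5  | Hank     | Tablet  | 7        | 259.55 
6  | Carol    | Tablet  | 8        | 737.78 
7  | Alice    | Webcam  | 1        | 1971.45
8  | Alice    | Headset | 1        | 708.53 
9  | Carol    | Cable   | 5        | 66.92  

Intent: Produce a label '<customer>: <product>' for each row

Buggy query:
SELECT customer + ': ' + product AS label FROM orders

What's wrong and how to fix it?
Bug: '+' is numeric addition; on text columns SQLite converts them to 0 instead of concatenating

Fix: Replace + with || to concatenate text

Corrected query:
SELECT customer || ': ' || product AS label FROM orders

Result:
label         
--------------
Alice: Mouse  
Carol: Phone  
Hank: Tablet  
Carol: Cable  
Hank: Tablet  
Carol: Tablet 
Alice: Webcam 
Alice: Headset
Carol: Cable  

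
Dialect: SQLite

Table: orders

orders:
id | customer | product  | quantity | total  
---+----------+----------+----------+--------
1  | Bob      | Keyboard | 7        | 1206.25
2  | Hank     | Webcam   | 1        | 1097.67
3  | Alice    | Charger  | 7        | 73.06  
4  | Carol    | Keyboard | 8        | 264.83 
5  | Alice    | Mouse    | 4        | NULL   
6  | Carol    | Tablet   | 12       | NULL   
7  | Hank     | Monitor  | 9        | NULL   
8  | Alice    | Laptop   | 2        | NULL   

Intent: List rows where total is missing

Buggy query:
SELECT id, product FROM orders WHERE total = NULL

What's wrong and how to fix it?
Bug: '= NULL' is always unknown in SQL three-valued logic, so no rows match

Fix: Use IS NULL to test for NULL

Corrected query:
SELECT id, product FROM orders WHERE total IS NULL

Result:
id | product
---+--------
5  | Mouse  
6  | Tablet 
7  | Monitor
8  | Laptop 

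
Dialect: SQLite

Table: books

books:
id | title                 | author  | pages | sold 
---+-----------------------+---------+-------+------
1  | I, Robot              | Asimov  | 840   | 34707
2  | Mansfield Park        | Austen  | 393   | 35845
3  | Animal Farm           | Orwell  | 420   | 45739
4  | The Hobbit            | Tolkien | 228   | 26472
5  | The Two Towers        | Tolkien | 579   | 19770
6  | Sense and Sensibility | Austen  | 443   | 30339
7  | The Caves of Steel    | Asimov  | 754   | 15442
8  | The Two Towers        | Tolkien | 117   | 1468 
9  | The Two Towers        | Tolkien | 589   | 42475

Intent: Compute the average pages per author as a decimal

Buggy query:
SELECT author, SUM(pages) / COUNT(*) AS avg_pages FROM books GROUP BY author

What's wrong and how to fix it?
Bug: SUM(pages) and COUNT(*) are both integers; the division truncates the fractional part

Fix: Cast one side to REAL so the division keeps the fractional part

Corrected query:
SELECT author, SUM(pages) * 1.0 / COUNT(*) AS avg_pages FROM books GROUP BY author

Result:
author  | avg_pages
--------+----------
Asimov  | 797      
Austen  | 418      
Orwell  | 420      
Tolkien | 378.25   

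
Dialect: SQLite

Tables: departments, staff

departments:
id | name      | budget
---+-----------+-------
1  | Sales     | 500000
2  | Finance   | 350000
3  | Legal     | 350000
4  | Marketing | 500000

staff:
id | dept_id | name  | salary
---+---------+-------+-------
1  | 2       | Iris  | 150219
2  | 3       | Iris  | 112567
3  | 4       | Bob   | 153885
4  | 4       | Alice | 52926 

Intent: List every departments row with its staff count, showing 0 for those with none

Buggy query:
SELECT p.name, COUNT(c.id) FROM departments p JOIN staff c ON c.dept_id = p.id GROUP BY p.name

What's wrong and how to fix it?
Bug: INNER JOIN drops departments rows that have no matching staff rows

Fix: Switch to LEFT JOIN to retain unmatched parent rows

Corrected query:
SELECT p.name, COUNT(c.id) FROM departments p LEFT JOIN staff c ON c.dept_id = p.id GROUP BY p.name

Result:
name      | COUNT(c.id)
----------+------------
Finance   | 1          
Legal     | 1          
Marketing | 2          
Sales     | 0          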